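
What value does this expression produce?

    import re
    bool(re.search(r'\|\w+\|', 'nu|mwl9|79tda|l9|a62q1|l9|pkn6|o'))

`search` walks the string left to right and returns the first match it finds.
The match spans [2:8] → '|mwl9|'.

True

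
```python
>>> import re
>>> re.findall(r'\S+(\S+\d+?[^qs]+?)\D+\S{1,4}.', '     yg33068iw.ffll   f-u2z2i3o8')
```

This matches one or more of a non-whitespace character; then one or more of a non-whitespace character, then one or more of a digit (lazy), then one or more of any character except [qs] (lazy) (captured); then one or more of a non-digit, then 1 to 4 of a non-whitespace character, then any character.
Walking the string: at [5:30] match 'yg33068iw.ffll   f-u2z2i3', group 1 = '68i'.
With a single group, `findall` returns only what that group captured — 1 item.

['68i']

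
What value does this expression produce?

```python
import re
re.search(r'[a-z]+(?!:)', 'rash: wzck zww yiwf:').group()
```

'ras'

The negative lookaround is zero-width — it rules out positions where the adjacent text would match, without consuming anything.
The match spans [0:3] → 'ras'.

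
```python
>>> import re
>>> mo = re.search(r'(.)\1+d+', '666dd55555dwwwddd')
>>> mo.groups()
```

('6',)

The backreference `\1` re-matches whatever the first group consumed, character for character.
`re.search` scans for the first position where the pattern succeeds.
The match spans [0:5] → '666dd'.
Captured: group 1 = '6'.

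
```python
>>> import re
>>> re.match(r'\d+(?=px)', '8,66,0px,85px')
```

None

`re.match` won't scan ahead — the pattern has to work from the very first character.
Here position 0 doesn't satisfy it, so the call returns None.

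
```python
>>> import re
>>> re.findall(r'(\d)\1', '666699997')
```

['6', '6', '9', '9']

`\1` has to match the exact text group 1 already captured.
With a single group, `findall` returns only what that group captured — 4 items.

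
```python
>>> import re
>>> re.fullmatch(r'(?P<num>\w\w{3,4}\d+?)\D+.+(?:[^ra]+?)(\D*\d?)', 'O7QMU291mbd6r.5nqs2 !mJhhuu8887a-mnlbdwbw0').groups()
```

Pattern: a word character, then 3 to 4 of a word character, then one or more of a digit (lazy) (captured as 'num'); then one or more of a non-digit; then one or more of any character; then one or more of any character except [ra] (lazy) (non-capturing group); then zero or more of a non-digit, then optionally a digit (captured).
`re.fullmatch` requires the pattern to consume the entire string.
The match spans [0:42] → 'O7QMU291mbd6r.5nqs2 !mJhhuu8887a-mnlbdwbw0'.
Captured: group 1 = 'O7QMU291', group 2 = ''.

('O7QMU291', '')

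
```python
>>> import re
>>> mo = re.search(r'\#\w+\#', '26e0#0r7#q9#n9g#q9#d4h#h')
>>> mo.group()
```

'#0r7#'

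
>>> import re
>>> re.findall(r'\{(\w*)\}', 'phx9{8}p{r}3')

One capturing group, so `findall` returns just the captured substring from each match — 2 in all.

['8', 'r']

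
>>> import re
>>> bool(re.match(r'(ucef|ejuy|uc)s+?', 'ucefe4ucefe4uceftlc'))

False

With `match`, the pattern is implicitly anchored at the beginning.
Here position 0 doesn't satisfy it, so the call returns None, and `bool(None)` is False.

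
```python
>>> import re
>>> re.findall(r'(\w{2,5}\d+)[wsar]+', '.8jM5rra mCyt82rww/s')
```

['8jM5', 'mCyt82']

Pattern: 2 to 5 of a word character, then one or more of a digit (captured); then one or more of one of [wsar].
With a single group, `findall` returns only what that group captured — 2 items.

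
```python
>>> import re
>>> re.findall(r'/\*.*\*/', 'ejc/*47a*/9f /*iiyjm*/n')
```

No capturing groups, so `findall` returns the 1 full match string.

['/*47a*/9f /*iiyjm*/']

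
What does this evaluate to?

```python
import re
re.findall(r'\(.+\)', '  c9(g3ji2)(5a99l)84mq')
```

['(g3ji2)(5a99l)']

Walking the string: at [4:18] → '(g3ji2)(5a99l)'.
Since nothing is captured, `findall` lists the 1 matched substring directly.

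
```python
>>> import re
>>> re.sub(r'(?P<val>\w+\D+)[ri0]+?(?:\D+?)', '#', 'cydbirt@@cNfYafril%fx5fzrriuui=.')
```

'#%#.'

The pattern matches one or more of a word character, then one or more of a non-digit (captured as 'val'); then one or more of one of [ri0] (lazy); then one or more of a non-digit (lazy) (non-capturing group).
Matches: at [0:18] → 'cydbirt@@cNfYafril'; at [19:31] → 'fx5fzrriuui='.
`sub` substitutes '#' at each match site.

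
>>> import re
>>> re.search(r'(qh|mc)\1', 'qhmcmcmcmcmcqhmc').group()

'mcmc'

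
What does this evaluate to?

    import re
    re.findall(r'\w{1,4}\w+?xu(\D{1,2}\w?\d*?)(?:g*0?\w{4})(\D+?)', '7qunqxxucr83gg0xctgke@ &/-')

Pattern: 1 to 4 of a word character, then one or more of a word character (lazy), then the literal 'xu'; then 1 to 2 of a non-digit, then optionally a word character, then zero or more of a digit (lazy) (captured); then zero or more of the literal 'g', then optionally a literal '0', then exactly 4 of a word character (non-capturing group); then one or more of a non-digit (lazy) (captured).
Multiple groups make `findall` return tuples — one 2-tuple for the one match.

[('cr8', 'x')]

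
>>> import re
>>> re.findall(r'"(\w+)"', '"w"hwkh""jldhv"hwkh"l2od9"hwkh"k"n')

Matches: at [0:3] match '"w"', group 1 = 'w'; at [8:15] match '"jldhv"', group 1 = 'jldhv'; at [19:26] match '"l2od9"', group 1 = 'l2od9'; at [30:33] match '"k"', group 1 = 'k'.
Because there's exactly one group, `findall` drops the full match and keeps group 1 from each hit.

['w', 'jldhv', 'l2od9', 'k']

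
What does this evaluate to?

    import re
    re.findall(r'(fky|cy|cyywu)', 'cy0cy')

['cy', 'cy']

Walking the string: at [0:2] match 'cy', group 1 = 'cy'; at [3:5] match 'cy', group 1 = 'cy'.
One capturing group, so `findall` returns just the captured substring from each match — 2 in all.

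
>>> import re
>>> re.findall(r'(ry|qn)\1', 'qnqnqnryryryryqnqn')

After group 1 captures some text, `\1` only succeeds where that same text appears again.
`findall` collects group 1 from each match (4 total).

['qn', 'ry', 'ry', 'qn']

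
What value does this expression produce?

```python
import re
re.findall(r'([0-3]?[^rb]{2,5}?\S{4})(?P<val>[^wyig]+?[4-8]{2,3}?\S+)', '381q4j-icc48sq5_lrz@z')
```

Pattern: optionally a character in [0-3], then 2 to 5 of any character except [rb] (lazy), then exactly 4 of a non-whitespace character (captured); then one or more of any character except [wyig] (lazy), then 2 to 3 of a character in [4-8] (lazy), then one or more of a non-whitespace character (captured as 'val').
Because the quantifier is non-greedy, it stops expanding at the earliest point where the rest of the pattern can succeed.
Matches: at [0:21] match '381q4j-icc48sq5_lrz@z', groups = ('381q4j-i', 'cc48sq5_lrz@z').
Multiple groups make `findall` return tuples — one 2-tuple for the one match.

[('381q4j-i', 'cc48sq5_lrz@z')]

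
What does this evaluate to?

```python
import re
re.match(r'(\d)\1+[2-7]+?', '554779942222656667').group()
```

'554'

`\1` has to match the exact text group 1 already captured.
With `match`, the pattern is implicitly anchored at the beginning.
The match spans [0:3] → '554'.
Captured: group 1 = '5'.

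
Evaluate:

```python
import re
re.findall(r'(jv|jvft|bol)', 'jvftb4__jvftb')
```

Branches in `(...|...)` are attempted left-to-right; the first branch that allows the whole pattern to succeed is taken.
Walking the string: at [0:2] match 'jv', group 1 = 'jv'; at [8:10] match 'jv', group 1 = 'jv'.
Because there's exactly one group, `findall` drops the full match and keeps group 1 from each hit.

['jv', 'jv']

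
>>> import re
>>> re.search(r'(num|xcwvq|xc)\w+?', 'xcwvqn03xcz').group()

The regex engine tests alternatives in the order written; an earlier branch that matches wins even if a later one would match more.
The match spans [0:6] → 'xcwvqn'.

'xcwvqn'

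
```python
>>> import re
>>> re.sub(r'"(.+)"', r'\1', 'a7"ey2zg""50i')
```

'a7ey2zg"50i'

Matches: at [2:10] → '"ey2zg""'.
The replacement refers to a captured group, so each match is rewritten using its own captured text.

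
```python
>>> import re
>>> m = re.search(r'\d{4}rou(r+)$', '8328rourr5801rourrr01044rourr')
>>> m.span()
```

This matches exactly 4 of a digit, then the literal 'rou'; then one or more of a literal 'r' (captured); then anchored at the end.
The match spans [20:29] → '1044rourr'.

(20, 29)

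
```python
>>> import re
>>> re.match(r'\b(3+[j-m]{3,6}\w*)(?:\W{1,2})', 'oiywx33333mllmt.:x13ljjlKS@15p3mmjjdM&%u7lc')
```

The pattern matches a word boundary (`\b`, zero-width); then one or more of the literal '3', then 3 to 6 of a character in [j-m], then zero or more of a word character (captured); then 1 to 2 of a non-word character (non-capturing group).
With `match`, the pattern is implicitly anchored at the beginning.
Here the pattern fails at index 0, so the call returns None.

None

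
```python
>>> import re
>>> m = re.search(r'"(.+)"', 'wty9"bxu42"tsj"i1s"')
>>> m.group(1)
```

The match spans [4:19] → '"bxu42"tsj"i1s"'.
Captured: group 1 = 'bxu42"tsj"i1s'.

'bxu42"tsj"i1s'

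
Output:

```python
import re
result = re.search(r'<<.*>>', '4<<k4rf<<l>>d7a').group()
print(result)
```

<<k4rf<<l>>

The match spans [1:12] → '<<k4rf<<l>>'.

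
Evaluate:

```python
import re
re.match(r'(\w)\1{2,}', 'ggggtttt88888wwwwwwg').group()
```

`re.match` won't scan ahead — the pattern has to work from the very first character.
The match spans [0:4] → 'gggg'.

'gggg'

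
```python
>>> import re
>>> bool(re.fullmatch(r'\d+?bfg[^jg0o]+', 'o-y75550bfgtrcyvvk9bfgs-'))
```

False

This matches one or more of a digit (lazy), then the literal 'bfg'; then one or more of any character except [jg0o].
`fullmatch` succeeds only if the pattern covers the string from start to end.
Here there's no way to consume every character, so the call returns None, and `bool(None)` is False.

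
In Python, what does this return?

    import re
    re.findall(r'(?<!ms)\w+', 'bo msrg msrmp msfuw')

The negative lookahead/lookbehind blocks any match where the forbidden context is present.
Walking the string: at [0:2] → 'bo'; at [3:7] → 'msrg'; at [8:13] → 'msrmp'; at [14:19] → 'msfuw'.
With no groups in the pattern, `findall` gives back each whole match — 4 here.

['bo', 'msrg', 'msrmp', 'msfuw']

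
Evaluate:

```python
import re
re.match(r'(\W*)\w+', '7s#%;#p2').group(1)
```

''

This matches zero or more of a non-word character (captured); then one or more of a word character.
With `match`, the pattern is implicitly anchored at the beginning.
The match spans [0:2] → '7s'.
Captured: group 1 = ''.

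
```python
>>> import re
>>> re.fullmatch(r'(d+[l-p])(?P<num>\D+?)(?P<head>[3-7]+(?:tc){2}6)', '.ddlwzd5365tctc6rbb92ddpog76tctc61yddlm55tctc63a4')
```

Pattern: one or more of the literal 'd', then a character in [l-p] (captured); then one or more of a non-digit (lazy) (captured as 'num'); then one or more of a character in [3-7], then the literal 'tc' repeated 2 times, then a literal '6' (captured as 'head').
`re.fullmatch` requires the pattern to consume the entire string.
Here there's no way to consume every character, so the call returns None.

None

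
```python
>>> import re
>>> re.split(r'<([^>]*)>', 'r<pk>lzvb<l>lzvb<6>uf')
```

Matches to split on: at [1:5] → '<pk>'; at [9:12] → '<l>'; at [16:19] → '<6>'.
The group in the pattern means `split` returns the separators' captures alongside the pieces.

['r', 'pk', 'lzvb', 'l', 'lzvb', '6', 'uf']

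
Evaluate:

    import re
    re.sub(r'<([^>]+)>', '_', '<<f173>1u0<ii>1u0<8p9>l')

Each match is replaced by '_'.

'_1u0_1u0_l'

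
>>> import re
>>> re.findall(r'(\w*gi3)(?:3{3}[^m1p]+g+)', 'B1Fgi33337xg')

['B1Fgi3']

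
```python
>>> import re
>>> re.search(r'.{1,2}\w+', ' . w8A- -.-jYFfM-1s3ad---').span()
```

(1, 6)

This matches 1 to 2 of any character; then one or more of a word character.
The match spans [1:6] → '. w8A'.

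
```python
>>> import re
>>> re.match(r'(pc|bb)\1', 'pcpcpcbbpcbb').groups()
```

`\1` is not a pattern — it's the concrete string captured by group 1, re-applied verbatim.
`re.match` won't scan ahead — the pattern has to work from the very first character.
The match spans [0:4] → 'pcpc'.
Captured: group 1 = 'pc'.

('pc',)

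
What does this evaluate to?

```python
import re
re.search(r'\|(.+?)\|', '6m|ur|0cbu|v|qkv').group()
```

'|ur|'

With the lazy modifier that quantifier settles for the fewest repetitions that let the rest of the pattern succeed (the atoms after it are unaffected and can still be greedy).
The match spans [2:6] → '|ur|'.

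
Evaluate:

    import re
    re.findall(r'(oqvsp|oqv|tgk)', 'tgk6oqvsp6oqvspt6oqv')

['tgk', 'oqvsp', 'oqvsp', 'oqv']

Alternation tries branches left to right and keeps the first one that lets the overall match succeed at that position.
`findall` collects group 1 from each match (4 total).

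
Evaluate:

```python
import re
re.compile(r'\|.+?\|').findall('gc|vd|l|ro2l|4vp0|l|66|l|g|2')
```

With the lazy modifier that quantifier settles for the fewest repetitions that let the rest of the pattern succeed (the atoms after it are unaffected and can still be greedy).
Matches: at [2:6] → '|vd|'; at [7:13] → '|ro2l|'; at [17:20] → '|l|'; at [22:25] → '|l|'.
Since nothing is captured, `findall` lists the 4 matched substrings directly.

['|vd|', '|ro2l|', '|l|', '|l|']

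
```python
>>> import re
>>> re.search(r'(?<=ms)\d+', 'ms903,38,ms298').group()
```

'903'

The lookaround is zero-width — it requires the adjacent text to match without consuming it, so the asserted text isn't part of the match.
`search` walks the string left to right and returns the first match it finds.
The match spans [2:5] → '903'.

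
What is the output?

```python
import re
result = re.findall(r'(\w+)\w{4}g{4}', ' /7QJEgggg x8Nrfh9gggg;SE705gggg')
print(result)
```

Pattern: one or more of a word character (captured); then exactly 4 of a word character, then exactly 4 of the literal 'g'.
Matches: at [11:22] match 'x8Nrfh9gggg', group 1 = 'x8N'; at [23:32] match 'SE705gggg', group 1 = 'S'.
One capturing group, so `findall` returns just the captured substring from each match — 2 in all.

['x8N', 'S']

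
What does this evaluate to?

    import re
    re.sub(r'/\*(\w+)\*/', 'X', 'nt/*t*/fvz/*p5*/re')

Each match is replaced by 'X'.

'ntXfvzXre'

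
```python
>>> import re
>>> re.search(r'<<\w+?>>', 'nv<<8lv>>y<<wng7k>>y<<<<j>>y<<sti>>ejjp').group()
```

`re.search` tries every starting position until one works.
The match spans [2:9] → '<<8lv>>'.

'<<8lv>>'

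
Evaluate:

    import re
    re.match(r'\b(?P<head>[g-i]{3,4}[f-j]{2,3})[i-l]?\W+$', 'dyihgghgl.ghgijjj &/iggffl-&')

None

`re.match` won't scan ahead — the pattern has to work from the very first character.
Here the string doesn't start with a match, so the call returns None.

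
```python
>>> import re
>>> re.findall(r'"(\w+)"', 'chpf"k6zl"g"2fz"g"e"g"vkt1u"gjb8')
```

['k6zl', '2fz', 'e', 'vkt1u']

Matches: at [4:10] match '"k6zl"', group 1 = 'k6zl'; at [11:16] match '"2fz"', group 1 = '2fz'; at [17:20] match '"e"', group 1 = 'e'; at [21:28] match '"vkt1u"', group 1 = 'vkt1u'.
One capturing group, so `findall` returns just the captured substring from each match — 4 in all.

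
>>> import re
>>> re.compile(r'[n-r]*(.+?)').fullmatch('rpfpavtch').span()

`re.fullmatch` is like wrapping the pattern in `^…$` (in single-line mode).
The match spans [0:9] → 'rpfpavtch'.

(0, 9)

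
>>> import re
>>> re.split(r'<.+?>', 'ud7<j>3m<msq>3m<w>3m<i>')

['ud7', '3m', '3m', '3m', '']

With the lazy modifier that quantifier settles for the fewest repetitions that let the rest of the pattern succeed (the atoms after it are unaffected and can still be greedy).
`split` removes every match and returns the 5 fragments in between.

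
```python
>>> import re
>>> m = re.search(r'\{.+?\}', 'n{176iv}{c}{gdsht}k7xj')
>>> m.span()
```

A `+?`/`*?`/`{m,n}?` starts at its minimum and grows only as far as needed for what follows to match.
The match spans [1:8] → '{176iv}'.

(1, 8)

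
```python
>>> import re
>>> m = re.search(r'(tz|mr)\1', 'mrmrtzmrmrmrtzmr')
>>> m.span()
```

(0, 4)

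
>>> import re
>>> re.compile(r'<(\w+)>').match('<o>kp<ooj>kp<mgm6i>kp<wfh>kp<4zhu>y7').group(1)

The match spans [0:3] → '<o>'.
Captured: group 1 = 'o'.

'o'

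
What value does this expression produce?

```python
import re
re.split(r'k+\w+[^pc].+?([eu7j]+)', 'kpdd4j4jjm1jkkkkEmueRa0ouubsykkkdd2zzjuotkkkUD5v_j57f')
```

['', '7', 'f']

Pattern: one or more of the literal 'k', then one or more of a word character, then any character except [pc]; then one or more of any character (lazy); then one or more of one of [eu7j] (captured).
Matches to split on: at [0:52] → 'kpdd4j4jjm1jkkkkEmueRa0ouubsykkkdd2zzjuotkkkUD5v_j57'.
Because the pattern has a capturing group, `split` also inserts each captured text between the pieces.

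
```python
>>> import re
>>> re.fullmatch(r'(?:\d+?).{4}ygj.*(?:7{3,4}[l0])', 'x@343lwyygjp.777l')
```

For `fullmatch`, every character of the input must be accounted for by the pattern.
Here there's no way to consume every character, so the call returns None.

None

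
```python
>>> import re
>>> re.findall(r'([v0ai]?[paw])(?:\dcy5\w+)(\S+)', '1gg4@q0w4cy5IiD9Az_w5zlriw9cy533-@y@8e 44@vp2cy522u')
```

[('0w', '-@y@8e'), ('vp', 'u')]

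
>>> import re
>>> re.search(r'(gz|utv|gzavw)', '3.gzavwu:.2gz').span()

Alternation tries branches left to right and keeps the first one that lets the overall match succeed at that position.
`re.search` tries every starting position until one works.
The match spans [2:4] → 'gz'.
Captured: group 1 = 'gz'.

(2, 4)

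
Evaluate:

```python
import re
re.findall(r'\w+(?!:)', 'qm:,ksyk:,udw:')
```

['q', 'ksy', 'ud']

`(?!…)`/`(?<!…)` only lets a position through if the neighbouring text does NOT match; no characters are consumed.
Since nothing is captured, `findall` lists the 3 matched substrings directly.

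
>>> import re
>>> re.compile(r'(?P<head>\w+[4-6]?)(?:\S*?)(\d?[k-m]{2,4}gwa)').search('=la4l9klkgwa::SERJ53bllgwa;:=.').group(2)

'llgwa'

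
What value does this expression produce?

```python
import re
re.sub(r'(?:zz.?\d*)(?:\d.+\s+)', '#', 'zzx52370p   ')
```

This matches the literal 'zz', then optionally any character, then zero or more of a digit (non-capturing group); then a digit, then one or more of any character, then one or more of whitespace (non-capturing group).
`sub` substitutes '#' at each match site.

'#'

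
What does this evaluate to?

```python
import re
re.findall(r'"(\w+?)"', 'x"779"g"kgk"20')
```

['779', 'kgk']

Scanning left to right: at [1:6] match '"779"', group 1 = '779'; at [7:12] match '"kgk"', group 1 = 'kgk'.
One capturing group, so `findall` returns just the captured substring from each match — 2 in all.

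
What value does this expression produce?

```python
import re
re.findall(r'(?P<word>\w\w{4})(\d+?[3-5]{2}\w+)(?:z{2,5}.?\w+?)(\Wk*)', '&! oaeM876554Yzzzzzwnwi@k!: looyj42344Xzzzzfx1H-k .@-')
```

3 groups means each result is a tuple of 3 captured strings — 2 here.

[('oaeM8', '76554Yzzz', '@k'), ('looyj', '42344Xzz', '-k')]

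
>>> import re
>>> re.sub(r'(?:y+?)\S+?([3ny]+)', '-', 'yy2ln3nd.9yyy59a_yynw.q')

'-d.9-59a_-w.q'

Pattern: one or more of a literal 'y' (lazy) (non-capturing group); then one or more of a non-whitespace character (lazy); then one or more of one of [3ny] (captured).
A non-greedy quantifier consumes as few characters as it can — just enough that the remainder of the pattern still matches from where it stops; whatever follows it matches normally.
Matches: at [0:7] → 'yy2ln3n'; at [10:13] → 'yyy'; at [17:20] → 'yyn'.
Each match is replaced by '-'.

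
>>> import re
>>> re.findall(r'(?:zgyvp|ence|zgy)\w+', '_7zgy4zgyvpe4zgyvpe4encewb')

['zgy4zgyvpe4zgyvpe4encewb']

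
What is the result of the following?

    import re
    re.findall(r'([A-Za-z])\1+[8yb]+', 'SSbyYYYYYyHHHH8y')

The backreference `\1` re-matches whatever the first group consumed, character for character.
Because there's exactly one group, `findall` drops the full match and keeps group 1 from each hit.

['S', 'Y', 'H']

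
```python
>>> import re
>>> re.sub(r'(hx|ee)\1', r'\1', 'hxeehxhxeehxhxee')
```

'hxeehxeehxee'

A backreference is literal: `\1` must see the identical characters the first group matched.
Matches: at [4:8] → 'hxhx'; at [10:14] → 'hxhx'.
`\1` in the replacement pulls in group 1's text for each match.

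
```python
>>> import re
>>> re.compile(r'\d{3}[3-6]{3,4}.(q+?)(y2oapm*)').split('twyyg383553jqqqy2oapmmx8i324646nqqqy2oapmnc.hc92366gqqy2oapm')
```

['twyyg', 'qqq', 'y2oapmm', 'x8i', 'qqq', 'y2oapm', 'nc.hc92366gqqy2oapm']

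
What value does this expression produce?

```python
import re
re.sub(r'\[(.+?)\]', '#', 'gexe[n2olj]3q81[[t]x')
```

'gexe#3q81#x'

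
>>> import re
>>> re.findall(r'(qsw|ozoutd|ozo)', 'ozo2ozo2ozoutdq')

['ozo', 'ozo', 'ozoutd']

Alternation isn't longest-match — the leftmost alternative that fits at this position is chosen.
Scanning left to right: at [0:3] match 'ozo', group 1 = 'ozo'; at [4:7] match 'ozo', group 1 = 'ozo'; at [8:14] match 'ozoutd', group 1 = 'ozoutd'.
`findall` collects group 1 from each match (3 total).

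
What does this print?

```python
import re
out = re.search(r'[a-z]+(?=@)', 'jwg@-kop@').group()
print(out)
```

jwg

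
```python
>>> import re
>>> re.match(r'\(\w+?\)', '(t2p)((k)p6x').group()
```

`re.match` won't scan ahead — the pattern has to work from the very first character.
The match spans [0:5] → '(t2p)'.

'(t2p)'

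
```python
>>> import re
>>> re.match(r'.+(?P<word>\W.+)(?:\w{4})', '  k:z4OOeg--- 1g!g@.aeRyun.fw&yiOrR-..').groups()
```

('&y',)

The match spans [0:35] → '  k:z4OOeg--- 1g!g@.aeRyun.fw&yiOrR'.
Captured: group 1 = '&y'.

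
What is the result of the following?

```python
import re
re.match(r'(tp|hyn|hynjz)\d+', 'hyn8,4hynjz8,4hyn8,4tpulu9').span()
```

`re.match` won't scan ahead — the pattern has to work from the very first character.
The match spans [0:4] → 'hyn8'.
Captured: group 1 = 'hyn'.

(0, 4)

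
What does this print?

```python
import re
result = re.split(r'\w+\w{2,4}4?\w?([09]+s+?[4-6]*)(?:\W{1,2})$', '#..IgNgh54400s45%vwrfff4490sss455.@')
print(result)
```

['#..IgNgh54400s45%', '0sss455', '']

The pattern matches one or more of a word character; then 2 to 4 of a word character, then optionally the literal '4', then optionally a word character; then one or more of one of [09], then one or more of the literal 's' (lazy), then zero or more of a character in [4-6] (captured); then 1 to 2 of a non-word character (non-capturing group); then anchored at the end.
Because the pattern has a capturing group, `split` also inserts each captured text between the pieces.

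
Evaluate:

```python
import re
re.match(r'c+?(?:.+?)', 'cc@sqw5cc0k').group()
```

With `match`, the pattern is implicitly anchored at the beginning.
The match spans [0:2] → 'cc'.

'cc'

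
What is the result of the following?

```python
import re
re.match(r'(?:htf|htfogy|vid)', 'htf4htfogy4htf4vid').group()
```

`match` is anchored at position 0; if the pattern doesn't fit there, it returns None.
The match spans [0:3] → 'htf'.

'htf'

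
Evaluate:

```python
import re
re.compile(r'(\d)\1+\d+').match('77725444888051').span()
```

(0, 14)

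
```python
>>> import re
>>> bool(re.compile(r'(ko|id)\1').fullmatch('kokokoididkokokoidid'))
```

`\1` has to match the exact text group 1 already captured.
`re.fullmatch` is like wrapping the pattern in `^…$` (in single-line mode).
Here the pattern can't cover the whole string, so the call returns None, and `bool(None)` is False.

False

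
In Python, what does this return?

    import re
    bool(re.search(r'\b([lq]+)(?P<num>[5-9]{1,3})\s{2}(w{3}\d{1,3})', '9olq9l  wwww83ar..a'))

The pattern matches a word boundary (`\b`, zero-width); then one or more of one of [lq] (captured); then 1 to 3 of a character in [5-9] (captured as 'num'); then exactly 2 of whitespace; then exactly 3 of the literal 'w', then 1 to 3 of a digit (captured).
`re.search` tries every starting position until one works.
Here nothing in the string fits, so the call returns None, and `bool(None)` is False.

False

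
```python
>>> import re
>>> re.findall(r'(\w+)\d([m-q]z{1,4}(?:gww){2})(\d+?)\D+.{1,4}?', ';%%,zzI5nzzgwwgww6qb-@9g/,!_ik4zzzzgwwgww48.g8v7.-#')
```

[('zzI', 'nzzgwwgww', '6')]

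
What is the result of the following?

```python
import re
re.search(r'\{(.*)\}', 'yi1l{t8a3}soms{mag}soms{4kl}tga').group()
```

'{t8a3}soms{mag}soms{4kl}'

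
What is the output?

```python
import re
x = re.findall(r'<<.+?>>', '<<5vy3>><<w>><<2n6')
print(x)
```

A `+?`/`*?`/`{m,n}?` starts at its minimum and grows only as far as needed for what follows to match.
Matches: at [0:8] → '<<5vy3>>'; at [8:13] → '<<w>>'.
No capturing groups, so `findall` returns the 2 full match strings.

['<<5vy3>>', '<<w>>']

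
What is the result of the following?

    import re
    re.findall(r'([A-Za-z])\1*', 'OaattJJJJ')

['O', 'a', 't', 'J']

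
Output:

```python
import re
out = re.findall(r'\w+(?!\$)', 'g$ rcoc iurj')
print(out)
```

['rcoc', 'iurj']

The negative lookaround is zero-width — it rules out positions where the adjacent text would match, without consuming anything.
With no groups in the pattern, `findall` gives back each whole match — 2 here.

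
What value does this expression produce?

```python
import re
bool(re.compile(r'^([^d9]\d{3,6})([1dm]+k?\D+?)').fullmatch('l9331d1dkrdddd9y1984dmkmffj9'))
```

`re.fullmatch` requires the pattern to consume the entire string.
Here the pattern can't cover the whole string, so the call returns None, and `bool(None)` is False.

False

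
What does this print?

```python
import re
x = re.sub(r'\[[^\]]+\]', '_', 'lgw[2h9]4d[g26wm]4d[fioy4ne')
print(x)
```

lgw_4d_4d[fioy4ne

Matches: at [3:8] → '[2h9]'; at [10:17] → '[g26wm]'.
Every occurrence is swapped for '_'.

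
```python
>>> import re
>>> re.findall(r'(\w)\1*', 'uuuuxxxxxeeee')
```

`\1` is not a pattern — it's the concrete string captured by group 1, re-applied verbatim.
Walking the string: at [0:4] match 'uuuu', group 1 = 'u'; at [4:9] match 'xxxxx', group 1 = 'x'; at [9:13] match 'eeee', group 1 = 'e'.
With a single group, `findall` returns only what that group captured — 3 items.

['u', 'x', 'e']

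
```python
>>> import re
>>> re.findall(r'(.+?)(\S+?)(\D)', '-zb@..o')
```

[('-', 'z', 'b'), ('@', '.', '.')]

Lazy quantifiers expand one character at a time until the remainder of the pattern can match.
With 3 capturing groups, `findall` returns a 3-tuple per match.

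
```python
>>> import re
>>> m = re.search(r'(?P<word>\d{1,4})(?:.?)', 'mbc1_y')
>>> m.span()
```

(3, 5)

This matches 1 to 4 of a digit (captured as 'word'); then optionally any character (non-capturing group).
`re.search` scans for the first position where the pattern succeeds.
The match spans [3:5] → '1_'.
Captured: group 1 = '1'.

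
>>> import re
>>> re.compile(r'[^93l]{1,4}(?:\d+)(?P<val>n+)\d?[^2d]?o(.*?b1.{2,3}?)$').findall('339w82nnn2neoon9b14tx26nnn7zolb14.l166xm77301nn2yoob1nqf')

[('n', 'on9b14tx26nnn7zolb14.l166xm77301nn2yoob1nqf')]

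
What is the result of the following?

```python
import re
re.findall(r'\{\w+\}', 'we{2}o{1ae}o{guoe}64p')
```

['{2}', '{1ae}', '{guoe}']

Walking the string: at [2:5] → '{2}'; at [6:11] → '{1ae}'; at [12:18] → '{guoe}'.
No capturing groups, so `findall` returns the 3 full match strings.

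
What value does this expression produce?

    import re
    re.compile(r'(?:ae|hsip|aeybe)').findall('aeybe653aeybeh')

['ae', 'ae']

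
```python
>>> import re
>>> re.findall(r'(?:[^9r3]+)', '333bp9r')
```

['bp']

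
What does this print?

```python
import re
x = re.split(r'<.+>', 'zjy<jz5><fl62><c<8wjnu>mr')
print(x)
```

Splitting on the pattern gives 2 pieces.

['zjy', 'mr']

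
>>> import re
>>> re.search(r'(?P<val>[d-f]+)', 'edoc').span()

(0, 2)

The pattern matches one or more of a character in [d-f] (captured as 'val').
Unlike `match`, `search` isn't anchored — it looks for the pattern anywhere in the string.
The match spans [0:2] → 'ed'.
Captured: group 1 = 'ed'.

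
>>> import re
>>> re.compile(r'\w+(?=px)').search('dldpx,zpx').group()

'dld'

Because the assertion is zero-width, the text it checks is not consumed and won't appear in the result.
`re.search` tries every starting position until one works.
The match spans [0:3] → 'dld'.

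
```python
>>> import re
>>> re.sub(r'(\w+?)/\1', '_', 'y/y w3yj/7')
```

`\1` is not a pattern — it's the concrete string captured by group 1, re-applied verbatim.
Matches: at [0:3] → 'y/y'.
Every occurrence is swapped for '_'.

'_ w3yj/7'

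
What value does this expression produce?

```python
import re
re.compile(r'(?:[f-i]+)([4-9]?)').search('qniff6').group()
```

'iff6'

This matches one or more of a character in [f-i] (non-capturing group); then optionally a character in [4-9] (captured).
`re.search` scans for the first position where the pattern succeeds.
The match spans [2:6] → 'iff6'.
Captured: group 1 = '6'.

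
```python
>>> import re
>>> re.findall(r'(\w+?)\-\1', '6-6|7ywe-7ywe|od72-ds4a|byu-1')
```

['6', '7ywe']

`\1` has to match the exact text group 1 already captured.
With a single group, `findall` returns only what that group captured — 2 items.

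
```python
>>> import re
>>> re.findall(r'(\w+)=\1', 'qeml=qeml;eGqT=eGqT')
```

`\1` is not a pattern — it's the concrete string captured by group 1, re-applied verbatim.
`findall` collects group 1 from each match (2 total).

['qeml', 'eGqT']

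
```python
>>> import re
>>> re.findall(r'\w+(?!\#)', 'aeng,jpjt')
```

['aeng', 'jpjt']

`(?!…)`/`(?<!…)` only lets a position through if the neighbouring text does NOT match; no characters are consumed.
No capturing groups, so `findall` returns the 2 full match strings.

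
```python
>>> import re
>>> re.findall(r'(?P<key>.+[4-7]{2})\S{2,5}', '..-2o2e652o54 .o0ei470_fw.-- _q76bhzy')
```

['..-2o2e652o54 .o0ei470_fw.-- _q76']

This matches one or more of any character, then exactly 2 of a character in [4-7] (captured as 'key'); then 2 to 5 of a non-whitespace character.
Scanning left to right: at [0:37] match '..-2o2e652o54 .o0ei470_fw.-- _q76bhzy', group 1 = '..-2o2e652o54 .o0ei470_fw.-- _q76'.
One capturing group, so `findall` returns just the captured substring from the one match — 1 in all.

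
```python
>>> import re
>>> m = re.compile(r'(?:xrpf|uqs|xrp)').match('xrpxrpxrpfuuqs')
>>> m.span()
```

`re.match` won't scan ahead — the pattern has to work from the very first character.
The match spans [0:3] → 'xrp'.

(0, 3)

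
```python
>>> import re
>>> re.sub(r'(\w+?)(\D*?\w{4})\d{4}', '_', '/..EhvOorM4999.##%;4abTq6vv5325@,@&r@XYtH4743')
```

'/.._.##%;_@,@&_'

The `?` after the quantifier makes it lazy — it takes as little as possible before letting the rest of the pattern try.
`sub` substitutes '_' at each match site.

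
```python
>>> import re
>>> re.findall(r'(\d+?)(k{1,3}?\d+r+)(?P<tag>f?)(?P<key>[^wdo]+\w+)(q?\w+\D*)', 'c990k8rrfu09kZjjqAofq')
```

The pattern matches one or more of a digit (lazy) (captured); then 1 to 3 of the literal 'k' (lazy), then one or more of a digit, then one or more of the literal 'r' (captured); then optionally a literal 'f' (captured as 'tag'); then one or more of any character except [wdo], then one or more of a word character (captured as 'key'); then optionally a literal 'q', then one or more of a word character, then zero or more of a non-digit (captured).
Scanning left to right: at [1:21] match '990k8rrfu09kZjjqAofq', groups = ('990', 'k8rr', 'f', 'u09kZjjqAof', 'q').
Multiple groups make `findall` return tuples — one 5-tuple for the one match.

[('990', 'k8rr', 'f', 'u09kZjjqAof', 'q')]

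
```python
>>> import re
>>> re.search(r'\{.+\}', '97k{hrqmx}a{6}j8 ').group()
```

'{hrqmx}a{6}'

`re.search` tries every starting position until one works.
The match spans [3:14] → '{hrqmx}a{6}'.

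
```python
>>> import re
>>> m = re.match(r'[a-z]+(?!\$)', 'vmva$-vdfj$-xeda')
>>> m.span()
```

Because the assertion is negative and zero-width, positions next to the forbidden text are skipped.
`re.match` won't scan ahead — the pattern has to work from the very first character.
The match spans [0:3] → 'vmv'.

(0, 3)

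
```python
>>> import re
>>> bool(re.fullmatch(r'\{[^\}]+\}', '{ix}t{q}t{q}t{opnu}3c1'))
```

`re.fullmatch` is like wrapping the pattern in `^…$` (in single-line mode).
Here there's no way to consume every character, so the call returns None, and `bool(None)` is False.

False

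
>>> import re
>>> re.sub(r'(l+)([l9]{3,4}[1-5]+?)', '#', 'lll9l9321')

'#21'

The pattern matches one or more of a literal 'l' (captured); then 3 to 4 of one of [l9], then one or more of a character in [1-5] (lazy) (captured).
A `+?`/`*?`/`{m,n}?` starts at its minimum and grows only as far as needed for what follows to match.
Matches: at [0:7] → 'lll9l93'.
Every occurrence is swapped for '#'.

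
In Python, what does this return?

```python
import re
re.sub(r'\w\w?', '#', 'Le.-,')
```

Every occurrence is swapped for '#'.

'#.-,'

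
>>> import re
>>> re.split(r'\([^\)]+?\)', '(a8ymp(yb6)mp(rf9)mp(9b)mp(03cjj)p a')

Splitting on the pattern gives 5 pieces.

['', 'mp', 'mp', 'mp', 'p a']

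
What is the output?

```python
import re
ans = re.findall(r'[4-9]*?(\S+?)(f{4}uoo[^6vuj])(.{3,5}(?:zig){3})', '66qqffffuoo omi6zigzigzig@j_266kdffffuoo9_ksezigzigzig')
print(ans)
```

[('66qq', 'ffffuoo ', 'omi6zigzigzig'), ('@j_266kd', 'ffffuoo9', '_ksezigzigzig')]

The pattern matches zero or more of a character in [4-9] (lazy); then one or more of a non-whitespace character (lazy) (captured); then exactly 4 of the literal 'f', then the literal 'uoo', then any character except [6vuj] (captured); then 3 to 5 of any character, then the literal 'zig' repeated 3 times (captured).
`findall` packs the 3 group values into a tuple for every match.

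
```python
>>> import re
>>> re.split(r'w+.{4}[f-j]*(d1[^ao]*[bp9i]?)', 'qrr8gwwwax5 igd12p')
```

['qrr8g', 'd12p', '']

Pattern: one or more of a literal 'w', then exactly 4 of any character, then zero or more of a character in [f-j]; then the literal 'd1', then zero or more of any character except [ao], then optionally one of [bp9i] (captured).
`re.split` interleaves the captured-group text with the surrounding fragments.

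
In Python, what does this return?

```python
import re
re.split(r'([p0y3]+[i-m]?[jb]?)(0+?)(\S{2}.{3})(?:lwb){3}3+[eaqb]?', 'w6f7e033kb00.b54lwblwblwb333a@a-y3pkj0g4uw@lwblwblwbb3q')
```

['w6f7e', '033kb', '0', '0.b54', '@a-y3pkj0g4uw@lwblwblwbb3q']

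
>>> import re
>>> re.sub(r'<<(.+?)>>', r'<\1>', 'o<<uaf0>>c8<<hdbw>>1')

'o<uaf0>c8<hdbw>1'

The `?` after the quantifier makes it lazy — it takes as little as possible before letting the rest of the pattern try.
Matches: at [1:9] → '<<uaf0>>'; at [11:19] → '<<hdbw>>'.
Each match is replaced using the text its own group 1 captured.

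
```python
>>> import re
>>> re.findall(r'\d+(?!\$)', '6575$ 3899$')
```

['657', '389']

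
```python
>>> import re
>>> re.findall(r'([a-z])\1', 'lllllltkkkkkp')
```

['l', 'l', 'l', 'k', 'k']

`\1` has to match the exact text group 1 already captured.
Scanning left to right: at [0:2] match 'll', group 1 = 'l'; at [2:4] match 'll', group 1 = 'l'; at [4:6] match 'll', group 1 = 'l'; at [7:9] match 'kk', group 1 = 'k'; at [9:11] match 'kk', group 1 = 'k'.
With a single group, `findall` returns only what that group captured — 5 items.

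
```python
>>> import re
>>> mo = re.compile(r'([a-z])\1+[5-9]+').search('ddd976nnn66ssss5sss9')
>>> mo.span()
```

After group 1 captures some text, `\1` only succeeds where that same text appears again.
`search` walks the string left to right and returns the first match it finds.
The match spans [0:6] → 'ddd976'.
Captured: group 1 = 'd'.

(0, 6)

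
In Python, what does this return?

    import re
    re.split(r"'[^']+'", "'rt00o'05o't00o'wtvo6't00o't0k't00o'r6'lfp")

['', '05o', 'wtvo6', 't0k', "r6'lfp"]

Each match becomes a cut point; 5 segments remain.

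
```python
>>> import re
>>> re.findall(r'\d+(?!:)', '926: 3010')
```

The negative lookahead/lookbehind blocks any match where the forbidden context is present.
Matches: at [0:2] → '92'; at [5:9] → '3010'.
`findall` yields the raw match text (2 of them) because the pattern has no groups.

['92', '3010']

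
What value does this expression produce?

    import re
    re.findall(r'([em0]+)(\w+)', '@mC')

This matches one or more of one of [em0] (captured); then one or more of a word character (captured).
With 2 capturing groups, `findall` returns a 2-tuple per match.

[('m', 'C')]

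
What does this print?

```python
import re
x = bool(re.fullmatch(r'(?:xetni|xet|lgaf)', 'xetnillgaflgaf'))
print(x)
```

`re.fullmatch` requires the pattern to consume the entire string.
Here there's no way to consume every character, so the call returns None, and `bool(None)` is False.

False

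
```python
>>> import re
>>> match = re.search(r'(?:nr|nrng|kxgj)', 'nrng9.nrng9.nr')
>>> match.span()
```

(0, 2)

Alternation tries branches left to right and keeps the first one that lets the overall match succeed at that position.
The match spans [0:2] → 'nr'.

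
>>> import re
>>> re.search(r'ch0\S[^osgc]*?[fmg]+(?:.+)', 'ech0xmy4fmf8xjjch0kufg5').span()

(1, 23)

Pattern: the literal 'ch0', then a non-whitespace character; then zero or more of any character except [osgc] (lazy), then one or more of one of [fmg]; then one or more of any character (non-capturing group).
Unlike `match`, `search` isn't anchored — it looks for the pattern anywhere in the string.
The match spans [1:23] → 'ch0xmy4fmf8xjjch0kufg5'.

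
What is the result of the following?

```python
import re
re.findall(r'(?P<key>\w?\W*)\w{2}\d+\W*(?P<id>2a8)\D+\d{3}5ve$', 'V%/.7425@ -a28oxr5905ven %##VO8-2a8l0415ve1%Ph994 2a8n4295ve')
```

Pattern: optionally a word character, then zero or more of a non-word character (captured as 'key'); then exactly 2 of a word character, then one or more of a digit, then zero or more of a non-word character; then a literal '2', then the literal 'a8' (captured as 'id'); then one or more of a non-digit, then exactly 3 of a digit, then the literal '5ve'; then anchored at the end.
Matches: at [42:60] match '1%Ph994 2a8n4295ve', groups = ('1%', '2a8').
`findall` packs the 2 group values into a tuple for every match.

[('1%', '2a8')]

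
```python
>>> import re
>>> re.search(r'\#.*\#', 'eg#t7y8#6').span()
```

(2, 8)

Unlike `match`, `search` isn't anchored — it looks for the pattern anywhere in the string.
The match spans [2:8] → '#t7y8#'.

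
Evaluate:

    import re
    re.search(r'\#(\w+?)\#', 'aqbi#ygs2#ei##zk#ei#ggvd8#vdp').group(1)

`re.search` tries every starting position until one works.
The match spans [4:10] → '#ygs2#'.
Captured: group 1 = 'ygs2'.

'ygs2'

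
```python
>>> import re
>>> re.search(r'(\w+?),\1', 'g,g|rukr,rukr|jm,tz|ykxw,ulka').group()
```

The backreference `\1` re-matches whatever the first group consumed, character for character.
The match spans [0:3] → 'g,g'.

'g,g'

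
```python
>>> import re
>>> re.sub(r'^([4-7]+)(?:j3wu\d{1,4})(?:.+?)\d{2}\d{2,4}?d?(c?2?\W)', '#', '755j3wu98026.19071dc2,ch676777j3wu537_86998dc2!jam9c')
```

'#ch676777j3wu537_86998dc2!jam9c'

The pattern matches anchored at the start of the string; then one or more of a character in [4-7] (captured); then a literal 'j', then the literal '3wu', then 1 to 4 of a digit (non-capturing group); then one or more of any character (lazy) (non-capturing group); then exactly 2 of a digit, then 2 to 4 of a digit (lazy), then optionally a literal 'd'; then optionally the literal 'c', then optionally a literal '2', then a non-word character (captured).
With the lazy modifier that quantifier settles for the fewest repetitions that let the rest of the pattern succeed (the atoms after it are unaffected and can still be greedy).
Matches: at [0:22] → '755j3wu98026.19071dc2,'.
`sub` substitutes '#' at each match site.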